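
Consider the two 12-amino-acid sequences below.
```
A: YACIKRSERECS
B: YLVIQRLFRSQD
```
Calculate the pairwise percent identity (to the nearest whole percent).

33%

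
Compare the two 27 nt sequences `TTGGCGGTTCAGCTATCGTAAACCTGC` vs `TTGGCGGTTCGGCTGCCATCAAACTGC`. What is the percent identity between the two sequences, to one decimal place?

77.8%

6 positions differ (11, 15, 16, 18, 20, 23), so 21 of 27 match: 21/27 = 77.78%.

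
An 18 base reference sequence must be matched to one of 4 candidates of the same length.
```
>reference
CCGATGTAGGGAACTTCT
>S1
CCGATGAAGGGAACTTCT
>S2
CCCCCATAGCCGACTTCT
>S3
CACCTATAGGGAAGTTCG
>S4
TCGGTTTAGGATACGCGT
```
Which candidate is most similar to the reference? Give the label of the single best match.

Hamming distances to reference — S1: 1; S2: 7; S3: 6; S4: 8.
Smallest is S1 with 1 mismatch.

S1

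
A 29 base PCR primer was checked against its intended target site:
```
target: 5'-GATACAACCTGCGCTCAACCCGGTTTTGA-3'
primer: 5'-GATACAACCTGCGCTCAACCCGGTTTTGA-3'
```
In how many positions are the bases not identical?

The two sequences are identical at every position.

0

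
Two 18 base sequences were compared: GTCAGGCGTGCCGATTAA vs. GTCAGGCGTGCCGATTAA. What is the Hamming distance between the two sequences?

The two sequences are identical at every position.

0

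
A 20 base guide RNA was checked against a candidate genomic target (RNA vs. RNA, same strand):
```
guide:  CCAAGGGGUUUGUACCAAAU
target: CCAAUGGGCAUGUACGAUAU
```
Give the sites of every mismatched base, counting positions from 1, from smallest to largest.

5, 9, 10, 16, 18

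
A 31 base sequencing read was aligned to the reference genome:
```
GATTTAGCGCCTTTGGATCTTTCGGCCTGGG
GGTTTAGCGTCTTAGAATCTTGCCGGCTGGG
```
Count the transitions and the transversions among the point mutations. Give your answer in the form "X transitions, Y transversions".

3 transitions, 4 transversions

Mismatches (1-based):
position 2: A→G (purine→purine, transition)
position 10: C→T (pyrimidine→pyrimidine, transition)
position 14: T→A (pyrimidine→purine, transversion)
position 16: G→A (purine→purine, transition)
position 22: T→G (pyrimidine→purine, transversion)
position 24: G→C (purine→pyrimidine, transversion)
position 26: C→G (pyrimidine→purine, transversion)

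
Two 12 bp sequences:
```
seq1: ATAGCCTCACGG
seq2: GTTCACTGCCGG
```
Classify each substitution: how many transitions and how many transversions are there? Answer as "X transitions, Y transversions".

Transitions (purine↔purine or pyrimidine↔pyrimidine): 1 A→G.
Transversions (purine↔pyrimidine): 3 A→T, 4 G→C, 5 C→A, 8 C→G, 9 A→C.

1 transition, 5 transversions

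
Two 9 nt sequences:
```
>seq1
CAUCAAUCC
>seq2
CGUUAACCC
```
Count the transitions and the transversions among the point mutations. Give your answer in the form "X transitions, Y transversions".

3 transitions, 0 transversions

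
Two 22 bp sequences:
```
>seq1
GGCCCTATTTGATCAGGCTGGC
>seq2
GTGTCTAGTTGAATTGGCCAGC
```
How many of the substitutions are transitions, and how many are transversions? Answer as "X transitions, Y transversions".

4 transitions, 5 transversions

Mismatches (1-based):
base 2: G→T (purine→pyrimidine, transversion)
base 3: C→G (pyrimidine→purine, transversion)
base 4: C→T (pyrimidine→pyrimidine, transition)
base 8: T→G (pyrimidine→purine, transversion)
base 13: T→A (pyrimidine→purine, transversion)
base 14: C→T (pyrimidine→pyrimidine, transition)
base 15: A→T (purine→pyrimidine, transversion)
base 19: T→C (pyrimidine→pyrimidine, transition)
base 20: G→A (purine→purine, transition)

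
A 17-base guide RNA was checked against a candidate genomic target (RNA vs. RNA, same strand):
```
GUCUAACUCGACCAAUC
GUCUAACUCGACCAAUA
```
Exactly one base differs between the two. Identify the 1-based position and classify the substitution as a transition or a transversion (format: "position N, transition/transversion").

position 17, transversion

The sequences differ only at position 17: C→A (pyrimidine→purine), a transversion.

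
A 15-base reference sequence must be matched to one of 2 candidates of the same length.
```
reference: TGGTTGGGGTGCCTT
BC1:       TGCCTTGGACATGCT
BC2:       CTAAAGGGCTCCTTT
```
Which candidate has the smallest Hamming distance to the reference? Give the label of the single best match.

BC2

Hamming distances to reference — BC1: 9; BC2: 8.
Smallest is BC2 with 8 mismatches.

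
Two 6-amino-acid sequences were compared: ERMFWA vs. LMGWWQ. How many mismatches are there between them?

5

Mismatches (1-based): position 1: E→L; position 2: R→M; position 3: M→G; position 4: F→W; position 6: A→Q.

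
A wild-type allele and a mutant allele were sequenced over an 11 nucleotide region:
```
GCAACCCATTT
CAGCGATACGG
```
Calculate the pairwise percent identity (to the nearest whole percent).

9%

Mismatches at positions 1, 2, 3, 4, 5, 6, 7, 9, 10, 11 (1-based): 10 of 11.
Identical positions: 1/11 = 9.091% → 9%.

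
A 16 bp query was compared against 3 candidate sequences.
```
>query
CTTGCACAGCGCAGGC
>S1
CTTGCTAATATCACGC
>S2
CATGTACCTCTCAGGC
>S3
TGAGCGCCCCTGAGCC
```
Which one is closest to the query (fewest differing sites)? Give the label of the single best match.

S2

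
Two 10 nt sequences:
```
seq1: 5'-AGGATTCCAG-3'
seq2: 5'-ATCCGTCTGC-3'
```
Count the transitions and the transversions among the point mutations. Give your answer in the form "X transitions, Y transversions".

Mismatches (1-based):
base 2: G→T (purine→pyrimidine, transversion)
base 3: G→C (purine→pyrimidine, transversion)
base 4: A→C (purine→pyrimidine, transversion)
base 5: T→G (pyrimidine→purine, transversion)
base 8: C→T (pyrimidine→pyrimidine, transition)
base 9: A→G (purine→purine, transition)
base 10: G→C (purine→pyrimidine, transversion)

2 transitions, 5 transversions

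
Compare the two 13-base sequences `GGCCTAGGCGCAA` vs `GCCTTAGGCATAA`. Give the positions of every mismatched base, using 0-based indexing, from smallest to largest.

1, 3, 9, 10

Differences at position 1 (G→C), position 3 (C→T), position 9 (G→A), position 10 (C→T).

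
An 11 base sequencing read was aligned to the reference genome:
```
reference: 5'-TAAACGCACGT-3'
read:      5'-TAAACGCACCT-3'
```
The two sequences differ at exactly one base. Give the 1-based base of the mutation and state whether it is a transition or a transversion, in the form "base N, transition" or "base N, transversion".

base 10, transversion

The sequences differ only at base 10: G→C (purine→pyrimidine), a transversion.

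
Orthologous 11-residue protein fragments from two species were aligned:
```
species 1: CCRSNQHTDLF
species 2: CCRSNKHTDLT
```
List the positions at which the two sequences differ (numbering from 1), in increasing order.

Scanning 1-based: 6: Q/K; 11: F/T.

6, 11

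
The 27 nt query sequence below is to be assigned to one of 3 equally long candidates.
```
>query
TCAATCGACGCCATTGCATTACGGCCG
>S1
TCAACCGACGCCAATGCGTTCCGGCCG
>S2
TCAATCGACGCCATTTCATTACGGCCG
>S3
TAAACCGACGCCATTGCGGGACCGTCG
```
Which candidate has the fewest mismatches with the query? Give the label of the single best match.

S2

Hamming distances to query — S1: 4; S2: 1; S3: 7.
Smallest is S2 with 1 mismatch.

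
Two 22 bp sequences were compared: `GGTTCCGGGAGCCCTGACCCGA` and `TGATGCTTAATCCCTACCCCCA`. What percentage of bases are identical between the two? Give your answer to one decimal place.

54.5%

10 positions differ (1, 3, 5, 7, 8, 9, 11, 16, 17, 21), so 12 of 22 match: 12/22 = 54.55%.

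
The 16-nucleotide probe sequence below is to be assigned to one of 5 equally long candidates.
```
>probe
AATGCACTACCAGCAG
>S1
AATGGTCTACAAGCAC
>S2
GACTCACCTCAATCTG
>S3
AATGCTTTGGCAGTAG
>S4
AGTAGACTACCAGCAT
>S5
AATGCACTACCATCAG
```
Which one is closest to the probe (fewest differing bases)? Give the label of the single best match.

S5

Hamming distances to probe — S1: 4; S2: 8; S3: 5; S4: 4; S5: 1.
Smallest is S5 with 1 mismatch.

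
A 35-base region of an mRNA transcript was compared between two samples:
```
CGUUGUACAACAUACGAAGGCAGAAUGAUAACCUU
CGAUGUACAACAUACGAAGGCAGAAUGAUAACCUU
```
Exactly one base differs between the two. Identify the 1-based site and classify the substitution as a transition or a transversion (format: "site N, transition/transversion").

site 3, transversion

The sequences differ only at site 3: U→A (pyrimidine→purine), a transversion.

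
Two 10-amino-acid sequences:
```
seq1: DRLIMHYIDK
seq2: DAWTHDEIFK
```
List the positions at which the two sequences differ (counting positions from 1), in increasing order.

Scanning 1-based: 2: R/A; 3: L/W; 4: I/T; 5: M/H; 6: H/D; 7: Y/E; 9: D/F.

2, 3, 4, 5, 6, 7, 9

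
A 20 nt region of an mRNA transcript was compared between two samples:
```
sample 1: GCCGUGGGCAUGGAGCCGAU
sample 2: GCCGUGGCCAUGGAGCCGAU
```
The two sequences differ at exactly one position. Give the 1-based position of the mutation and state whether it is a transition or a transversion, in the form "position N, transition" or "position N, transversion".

position 8, transversion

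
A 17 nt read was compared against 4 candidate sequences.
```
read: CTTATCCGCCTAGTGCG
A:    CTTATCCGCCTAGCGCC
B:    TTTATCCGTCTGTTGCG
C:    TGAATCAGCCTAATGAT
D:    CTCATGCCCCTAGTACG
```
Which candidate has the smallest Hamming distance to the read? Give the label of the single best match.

A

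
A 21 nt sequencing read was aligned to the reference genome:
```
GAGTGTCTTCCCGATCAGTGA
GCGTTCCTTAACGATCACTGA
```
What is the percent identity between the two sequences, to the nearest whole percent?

Mismatches at positions 2, 5, 6, 10, 11, 18 (1-based): 6 of 21.
Identical positions: 15/21 = 71.43% → 71%.

71%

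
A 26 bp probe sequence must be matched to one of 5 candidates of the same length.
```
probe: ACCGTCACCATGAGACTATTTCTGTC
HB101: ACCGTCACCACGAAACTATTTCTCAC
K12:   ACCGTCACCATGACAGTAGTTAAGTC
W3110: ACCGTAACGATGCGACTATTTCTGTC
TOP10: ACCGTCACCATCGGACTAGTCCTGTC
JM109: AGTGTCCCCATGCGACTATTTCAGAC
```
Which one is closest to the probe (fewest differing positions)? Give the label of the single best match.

W3110

Hamming distances to probe — HB101: 4; K12: 5; W3110: 3; TOP10: 4; JM109: 6.
Smallest is W3110 with 3 mismatches.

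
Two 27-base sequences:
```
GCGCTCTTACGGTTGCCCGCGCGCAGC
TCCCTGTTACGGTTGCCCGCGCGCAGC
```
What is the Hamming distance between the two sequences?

The sequences differ at positions 1, 3, 6 (1-based) — 3 in total.

3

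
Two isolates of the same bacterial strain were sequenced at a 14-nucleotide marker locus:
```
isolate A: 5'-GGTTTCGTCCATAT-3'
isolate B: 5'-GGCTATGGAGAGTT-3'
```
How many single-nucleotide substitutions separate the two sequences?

8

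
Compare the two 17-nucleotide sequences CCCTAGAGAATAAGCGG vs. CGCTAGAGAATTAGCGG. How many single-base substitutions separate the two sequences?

2

Mismatches (1-based): base 2: C→G; base 12: A→T.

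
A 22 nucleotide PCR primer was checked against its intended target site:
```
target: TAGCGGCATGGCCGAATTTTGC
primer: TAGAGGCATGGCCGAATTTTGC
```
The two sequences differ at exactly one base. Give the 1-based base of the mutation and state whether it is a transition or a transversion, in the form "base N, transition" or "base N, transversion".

Base 4 changes C→A. C is a pyrimidine and A is a purine, so this is a transversion.

base 4, transversion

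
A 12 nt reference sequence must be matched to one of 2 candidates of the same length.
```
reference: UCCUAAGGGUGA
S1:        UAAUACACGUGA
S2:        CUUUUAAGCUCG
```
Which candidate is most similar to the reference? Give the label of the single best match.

S1 differs at 5 bases; S2 differs at 8 bases. The closest is S1.

S1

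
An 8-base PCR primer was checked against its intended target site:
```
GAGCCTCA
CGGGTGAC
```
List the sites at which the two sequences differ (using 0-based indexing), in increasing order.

Scanning 0-based: 0: G/C; 1: A/G; 3: C/G; 4: C/T; 5: T/G; 6: C/A; 7: A/C.

0, 1, 3, 4, 5, 6, 7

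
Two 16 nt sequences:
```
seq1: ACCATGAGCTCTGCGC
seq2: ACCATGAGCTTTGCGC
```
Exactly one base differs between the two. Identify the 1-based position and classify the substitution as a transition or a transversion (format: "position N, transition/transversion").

The sequences differ only at position 11: C→T (pyrimidine→pyrimidine), a transition.

position 11, transition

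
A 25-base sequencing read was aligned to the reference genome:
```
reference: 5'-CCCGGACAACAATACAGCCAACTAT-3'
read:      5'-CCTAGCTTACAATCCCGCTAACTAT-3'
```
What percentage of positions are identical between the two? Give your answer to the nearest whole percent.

68%

8 positions differ (3, 4, 6, 7, 8, 14, 16, 19), so 17 of 25 match: 17/25 = 68%.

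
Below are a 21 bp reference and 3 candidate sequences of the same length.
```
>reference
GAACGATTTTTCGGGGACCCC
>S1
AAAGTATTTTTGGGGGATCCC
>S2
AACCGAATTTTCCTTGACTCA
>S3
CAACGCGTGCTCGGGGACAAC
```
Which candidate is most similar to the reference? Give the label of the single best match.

S1

S1 differs at 5 bases; S2 differs at 8 bases; S3 differs at 7 bases. The closest is S1.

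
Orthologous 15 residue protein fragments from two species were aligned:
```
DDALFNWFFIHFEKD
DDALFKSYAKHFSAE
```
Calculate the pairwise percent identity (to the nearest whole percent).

47%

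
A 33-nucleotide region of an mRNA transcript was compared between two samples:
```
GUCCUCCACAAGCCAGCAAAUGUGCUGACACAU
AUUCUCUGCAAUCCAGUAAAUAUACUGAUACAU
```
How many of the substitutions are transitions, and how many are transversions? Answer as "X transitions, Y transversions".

8 transitions, 1 transversion

Transitions (purine↔purine or pyrimidine↔pyrimidine): 1 G→A, 3 C→U, 7 C→U, 8 A→G, 17 C→U, 22 G→A, 24 G→A, 29 C→U.
Transversions (purine↔pyrimidine): 12 G→U.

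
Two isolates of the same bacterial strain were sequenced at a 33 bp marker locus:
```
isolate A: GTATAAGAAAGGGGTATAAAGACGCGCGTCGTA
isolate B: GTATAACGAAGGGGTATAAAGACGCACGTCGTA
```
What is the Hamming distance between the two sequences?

3

Comparing position by position, 3 sites differ: 7 (G/C), 8 (A/G), 26 (G/A).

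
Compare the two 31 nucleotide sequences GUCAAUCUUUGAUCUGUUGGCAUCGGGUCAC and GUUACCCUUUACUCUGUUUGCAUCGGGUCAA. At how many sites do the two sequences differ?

The sequences differ at sites 3, 5, 6, 11, 12, 19, 31 (1-based) — 7 in total.

7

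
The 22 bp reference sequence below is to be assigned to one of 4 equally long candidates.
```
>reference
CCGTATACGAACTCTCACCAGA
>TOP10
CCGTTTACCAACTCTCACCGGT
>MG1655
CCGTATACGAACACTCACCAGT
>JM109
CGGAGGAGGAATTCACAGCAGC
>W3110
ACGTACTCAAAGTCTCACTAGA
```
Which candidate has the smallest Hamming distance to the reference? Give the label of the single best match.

MG1655

Hamming distances to reference — TOP10: 4; MG1655: 2; JM109: 9; W3110: 6.
Smallest is MG1655 with 2 mismatches.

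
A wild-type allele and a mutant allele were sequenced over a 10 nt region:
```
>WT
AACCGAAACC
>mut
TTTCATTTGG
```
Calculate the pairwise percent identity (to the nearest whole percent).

9 positions differ (1, 2, 3, 5, 6, 7, 8, 9, 10), so 1 of 10 match: 1/10 = 10%.

10%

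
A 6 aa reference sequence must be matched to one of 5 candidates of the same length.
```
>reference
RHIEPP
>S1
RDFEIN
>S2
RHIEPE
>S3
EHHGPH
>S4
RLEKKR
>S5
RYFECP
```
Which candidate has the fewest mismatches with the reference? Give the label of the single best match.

S2

Hamming distances to reference — S1: 4; S2: 1; S3: 4; S4: 5; S5: 3.
Smallest is S2 with 1 mismatch.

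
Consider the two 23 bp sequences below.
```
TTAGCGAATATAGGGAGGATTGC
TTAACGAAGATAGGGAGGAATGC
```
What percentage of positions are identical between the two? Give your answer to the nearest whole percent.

87%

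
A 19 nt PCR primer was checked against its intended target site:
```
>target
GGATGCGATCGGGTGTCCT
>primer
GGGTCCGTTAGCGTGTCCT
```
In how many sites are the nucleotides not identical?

Comparing position by position, 5 sites differ: 3 (A/G), 5 (G/C), 8 (A/T), 10 (C/A), 12 (G/C).

5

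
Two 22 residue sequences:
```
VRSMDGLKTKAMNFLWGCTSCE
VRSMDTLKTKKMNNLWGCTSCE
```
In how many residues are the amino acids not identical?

Mismatches (1-based): residue 6: G→T; residue 11: A→K; residue 14: F→N.

3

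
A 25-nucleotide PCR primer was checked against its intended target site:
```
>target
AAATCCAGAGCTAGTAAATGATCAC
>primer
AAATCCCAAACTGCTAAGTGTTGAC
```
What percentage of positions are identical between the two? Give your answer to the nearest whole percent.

68%

8 positions differ (7, 8, 10, 13, 14, 18, 21, 23), so 17 of 25 match: 17/25 = 68%.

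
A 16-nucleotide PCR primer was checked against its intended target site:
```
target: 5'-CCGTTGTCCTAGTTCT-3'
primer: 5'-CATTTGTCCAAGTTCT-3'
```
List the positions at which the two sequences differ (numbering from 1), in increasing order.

Differences at position 2 (C→A), position 3 (G→T), position 10 (T→A).

2, 3, 10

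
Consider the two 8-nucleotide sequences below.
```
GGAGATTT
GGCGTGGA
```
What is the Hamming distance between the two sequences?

Comparing position by position, 5 sites differ: 3 (A/C), 5 (A/T), 6 (T/G), 7 (T/G), 8 (T/A).

5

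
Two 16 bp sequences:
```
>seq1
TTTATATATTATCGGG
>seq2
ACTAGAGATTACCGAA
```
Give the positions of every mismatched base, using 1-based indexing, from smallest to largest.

1, 2, 5, 7, 12, 15, 16

Scanning 1-based: 1: T/A; 2: T/C; 5: T/G; 7: T/G; 12: T/C; 15: G/A; 16: G/A.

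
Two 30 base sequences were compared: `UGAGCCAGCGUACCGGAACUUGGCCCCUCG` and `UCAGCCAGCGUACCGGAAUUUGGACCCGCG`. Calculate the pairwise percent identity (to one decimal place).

4 positions differ (2, 19, 24, 28), so 26 of 30 match: 26/30 = 86.67%.

86.7%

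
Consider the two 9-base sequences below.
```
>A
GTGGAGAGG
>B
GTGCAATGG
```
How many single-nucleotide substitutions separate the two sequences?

3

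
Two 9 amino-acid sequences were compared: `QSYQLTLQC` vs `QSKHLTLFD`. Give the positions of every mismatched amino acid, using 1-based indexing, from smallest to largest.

Differences at position 3 (Y→K), position 4 (Q→H), position 8 (Q→F), position 9 (C→D).

3, 4, 8, 9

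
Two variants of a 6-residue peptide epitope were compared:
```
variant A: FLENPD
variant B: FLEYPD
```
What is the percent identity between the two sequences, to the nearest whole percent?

83%

1 position differs (4), so 5 of 6 match: 5/6 = 83.33%.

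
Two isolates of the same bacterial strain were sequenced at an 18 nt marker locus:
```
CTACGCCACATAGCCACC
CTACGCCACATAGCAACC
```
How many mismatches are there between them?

Comparing position by position, 1 site differs: 15 (C/A).

1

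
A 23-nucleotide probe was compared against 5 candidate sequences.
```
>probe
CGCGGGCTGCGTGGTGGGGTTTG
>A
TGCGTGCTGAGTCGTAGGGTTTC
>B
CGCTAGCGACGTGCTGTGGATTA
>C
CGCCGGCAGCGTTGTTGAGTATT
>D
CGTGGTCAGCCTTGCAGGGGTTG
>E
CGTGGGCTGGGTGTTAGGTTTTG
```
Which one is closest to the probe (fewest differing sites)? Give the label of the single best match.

Hamming distances to probe — A: 6; B: 8; C: 7; D: 8; E: 5.
Smallest is E with 5 mismatches.

E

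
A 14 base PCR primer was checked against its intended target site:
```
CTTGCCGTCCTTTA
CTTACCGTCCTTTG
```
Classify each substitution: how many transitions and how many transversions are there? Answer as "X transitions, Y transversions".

Transitions (purine↔purine or pyrimidine↔pyrimidine): 4 G→A, 14 A→G.
Transversions (purine↔pyrimidine): none.

2 transitions, 0 transversions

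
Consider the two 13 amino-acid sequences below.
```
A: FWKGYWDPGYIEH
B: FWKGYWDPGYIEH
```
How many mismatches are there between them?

0

The two sequences are identical at every position.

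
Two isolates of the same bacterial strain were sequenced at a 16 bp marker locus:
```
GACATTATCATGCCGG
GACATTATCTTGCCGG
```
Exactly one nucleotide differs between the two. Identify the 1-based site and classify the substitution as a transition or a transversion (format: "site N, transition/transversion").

site 10, transversion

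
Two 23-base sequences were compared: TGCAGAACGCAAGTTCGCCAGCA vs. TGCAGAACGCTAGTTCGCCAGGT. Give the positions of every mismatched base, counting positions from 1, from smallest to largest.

Scanning 1-based: 11: A/T; 22: C/G; 23: A/T.

11, 22, 23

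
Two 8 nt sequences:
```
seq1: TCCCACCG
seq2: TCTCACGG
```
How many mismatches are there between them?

2

Comparing position by position, 2 positions differ: 3 (C/T), 7 (C/G).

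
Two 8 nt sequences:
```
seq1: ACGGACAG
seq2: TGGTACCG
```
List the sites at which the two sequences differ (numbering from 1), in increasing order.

Scanning 1-based: 1: A/T; 2: C/G; 4: G/T; 7: A/C.

1, 2, 4, 7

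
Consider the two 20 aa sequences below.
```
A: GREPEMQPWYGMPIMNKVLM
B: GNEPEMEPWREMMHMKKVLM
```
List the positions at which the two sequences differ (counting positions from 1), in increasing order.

Scanning 1-based: 2: R/N; 7: Q/E; 10: Y/R; 11: G/E; 13: P/M; 14: I/H; 16: N/K.

2, 7, 10, 11, 13, 14, 16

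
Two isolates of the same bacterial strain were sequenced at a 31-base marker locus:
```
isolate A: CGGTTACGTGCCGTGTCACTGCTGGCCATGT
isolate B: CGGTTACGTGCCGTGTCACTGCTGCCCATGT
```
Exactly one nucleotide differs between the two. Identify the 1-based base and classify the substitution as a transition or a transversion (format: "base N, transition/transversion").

base 25, transversion

The sequences differ only at base 25: G→C (purine→pyrimidine), a transversion.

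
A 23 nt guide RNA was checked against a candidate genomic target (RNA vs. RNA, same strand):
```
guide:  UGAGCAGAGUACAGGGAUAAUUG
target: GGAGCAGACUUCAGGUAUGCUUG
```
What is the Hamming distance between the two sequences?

6

Comparing position by position, 6 sites differ: 1 (U/G), 9 (G/C), 11 (A/U), 16 (G/U), 19 (A/G), 20 (A/C).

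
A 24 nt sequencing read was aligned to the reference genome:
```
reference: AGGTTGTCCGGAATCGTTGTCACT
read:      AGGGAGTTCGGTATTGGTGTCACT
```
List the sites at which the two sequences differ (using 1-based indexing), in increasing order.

4, 5, 8, 12, 15, 17

Scanning 1-based: 4: T/G; 5: T/A; 8: C/T; 12: A/T; 15: C/T; 17: T/G.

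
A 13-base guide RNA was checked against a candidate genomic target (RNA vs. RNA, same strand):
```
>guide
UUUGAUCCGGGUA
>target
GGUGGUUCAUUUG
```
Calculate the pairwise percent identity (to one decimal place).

38.5%

Mismatches at positions 1, 2, 5, 7, 9, 10, 11, 13 (1-based): 8 of 13.
Identical positions: 5/13 = 38.46% → 38.5%.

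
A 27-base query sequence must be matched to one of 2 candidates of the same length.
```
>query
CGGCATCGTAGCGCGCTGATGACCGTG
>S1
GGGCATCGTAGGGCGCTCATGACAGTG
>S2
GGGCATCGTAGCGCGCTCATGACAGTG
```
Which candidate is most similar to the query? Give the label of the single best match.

S1 differs at 4 positions; S2 differs at 3 positions. The closest is S2.

S2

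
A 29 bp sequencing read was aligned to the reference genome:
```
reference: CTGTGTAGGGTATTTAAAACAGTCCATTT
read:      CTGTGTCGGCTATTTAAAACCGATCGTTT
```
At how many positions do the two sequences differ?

6

Comparing position by position, 6 positions differ: 7 (A/C), 10 (G/C), 21 (A/C), 23 (T/A), 24 (C/T), 26 (A/G).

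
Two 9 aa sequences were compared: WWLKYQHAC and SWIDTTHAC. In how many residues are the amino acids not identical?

Comparing position by position, 5 residues differ: 1 (W/S), 3 (L/I), 4 (K/D), 5 (Y/T), 6 (Q/T).

5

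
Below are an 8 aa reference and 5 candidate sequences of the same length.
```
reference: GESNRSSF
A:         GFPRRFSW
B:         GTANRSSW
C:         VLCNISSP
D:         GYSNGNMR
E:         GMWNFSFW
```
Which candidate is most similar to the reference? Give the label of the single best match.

B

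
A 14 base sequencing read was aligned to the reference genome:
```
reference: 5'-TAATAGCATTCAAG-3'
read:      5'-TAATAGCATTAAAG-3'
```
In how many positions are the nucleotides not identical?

1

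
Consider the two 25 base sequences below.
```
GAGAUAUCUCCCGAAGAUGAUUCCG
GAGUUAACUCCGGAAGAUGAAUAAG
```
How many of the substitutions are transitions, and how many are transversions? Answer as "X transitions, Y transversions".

Transitions (purine↔purine or pyrimidine↔pyrimidine): none.
Transversions (purine↔pyrimidine): 4 A→U, 7 U→A, 12 C→G, 21 U→A, 23 C→A, 24 C→A.

0 transitions, 6 transversions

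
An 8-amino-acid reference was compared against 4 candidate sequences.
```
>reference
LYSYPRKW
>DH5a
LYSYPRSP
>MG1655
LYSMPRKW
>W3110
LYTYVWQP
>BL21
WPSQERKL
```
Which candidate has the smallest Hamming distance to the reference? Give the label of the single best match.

DH5a differs at 2 positions; MG1655 differs at 1 position; W3110 differs at 5 positions; BL21 differs at 5 positions. The closest is MG1655.

MG1655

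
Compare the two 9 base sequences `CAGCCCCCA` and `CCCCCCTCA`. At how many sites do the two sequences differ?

3

The sequences differ at sites 2, 3, 7 (1-based) — 3 in total.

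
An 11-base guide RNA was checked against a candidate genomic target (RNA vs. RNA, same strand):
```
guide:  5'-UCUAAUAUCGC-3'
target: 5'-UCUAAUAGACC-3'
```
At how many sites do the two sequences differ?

Comparing position by position, 3 sites differ: 8 (U/G), 9 (C/A), 10 (G/C).

3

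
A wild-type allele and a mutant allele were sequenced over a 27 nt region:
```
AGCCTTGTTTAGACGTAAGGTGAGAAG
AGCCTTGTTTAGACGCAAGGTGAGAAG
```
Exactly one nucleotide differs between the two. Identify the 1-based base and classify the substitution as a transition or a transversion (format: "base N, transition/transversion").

base 16, transition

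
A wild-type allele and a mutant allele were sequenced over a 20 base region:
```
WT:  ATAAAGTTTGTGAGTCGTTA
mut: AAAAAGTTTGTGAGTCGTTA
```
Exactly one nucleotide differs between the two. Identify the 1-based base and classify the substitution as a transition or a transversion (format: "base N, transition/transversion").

base 2, transversion

The sequences differ only at base 2: T→A (pyrimidine→purine), a transversion.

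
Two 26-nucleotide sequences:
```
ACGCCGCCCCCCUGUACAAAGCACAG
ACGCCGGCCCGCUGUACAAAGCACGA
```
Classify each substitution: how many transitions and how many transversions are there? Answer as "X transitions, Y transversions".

2 transitions, 2 transversions

Mismatches (1-based):
site 7: C→G (pyrimidine→purine, transversion)
site 11: C→G (pyrimidine→purine, transversion)
site 25: A→G (purine→purine, transition)
site 26: G→A (purine→purine, transition)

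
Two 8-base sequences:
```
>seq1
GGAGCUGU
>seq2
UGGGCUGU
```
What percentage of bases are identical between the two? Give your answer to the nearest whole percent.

Mismatches at positions 1, 3 (1-based): 2 of 8.
Identical positions: 6/8 = 75% → 75%.

75%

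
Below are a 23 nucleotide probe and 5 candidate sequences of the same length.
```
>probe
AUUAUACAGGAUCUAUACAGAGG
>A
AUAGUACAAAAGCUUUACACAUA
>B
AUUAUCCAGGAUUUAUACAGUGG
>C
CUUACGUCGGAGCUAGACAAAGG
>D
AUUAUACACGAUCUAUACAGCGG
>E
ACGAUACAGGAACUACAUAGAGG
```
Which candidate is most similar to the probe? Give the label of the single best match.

Hamming distances to probe — A: 9; B: 3; C: 8; D: 2; E: 5.
Smallest is D with 2 mismatches.

D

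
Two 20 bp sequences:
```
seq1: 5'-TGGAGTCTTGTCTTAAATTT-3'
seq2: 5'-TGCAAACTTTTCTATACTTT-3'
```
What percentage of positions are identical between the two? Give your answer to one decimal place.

Mismatches at positions 3, 5, 6, 10, 14, 15, 17 (1-based): 7 of 20.
Identical positions: 13/20 = 65% → 65.0%.

65.0%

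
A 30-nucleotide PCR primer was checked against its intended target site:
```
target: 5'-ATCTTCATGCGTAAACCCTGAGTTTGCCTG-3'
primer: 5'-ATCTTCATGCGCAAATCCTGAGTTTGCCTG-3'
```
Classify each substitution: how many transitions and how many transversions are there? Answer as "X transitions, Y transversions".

2 transitions, 0 transversions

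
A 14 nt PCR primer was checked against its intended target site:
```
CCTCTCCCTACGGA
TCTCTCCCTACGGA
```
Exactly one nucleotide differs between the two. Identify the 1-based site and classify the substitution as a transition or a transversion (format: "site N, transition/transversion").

site 1, transition

Site 1 changes C→T. C is a pyrimidine and T is a pyrimidine, so this is a transition.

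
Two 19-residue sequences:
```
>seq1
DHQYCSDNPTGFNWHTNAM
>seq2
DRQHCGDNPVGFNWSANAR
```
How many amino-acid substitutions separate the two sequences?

7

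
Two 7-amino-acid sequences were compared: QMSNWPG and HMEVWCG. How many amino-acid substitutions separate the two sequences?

4

Mismatches (1-based): residue 1: Q→H; residue 3: S→E; residue 4: N→V; residue 6: P→C.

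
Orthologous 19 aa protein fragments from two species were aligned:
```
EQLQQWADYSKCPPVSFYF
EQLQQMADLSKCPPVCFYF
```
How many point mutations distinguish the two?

The sequences differ at positions 6, 9, 16 (1-based) — 3 in total.

3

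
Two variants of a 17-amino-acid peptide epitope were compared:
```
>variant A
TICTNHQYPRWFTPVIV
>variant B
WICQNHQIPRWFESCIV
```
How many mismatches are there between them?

Mismatches (1-based): position 1: T→W; position 4: T→Q; position 8: Y→I; position 13: T→E; position 14: P→S; position 15: V→C.

6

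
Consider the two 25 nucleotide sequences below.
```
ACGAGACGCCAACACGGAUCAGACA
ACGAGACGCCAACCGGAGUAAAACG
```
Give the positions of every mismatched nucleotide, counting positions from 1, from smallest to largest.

14, 15, 17, 18, 20, 22, 25

Differences at position 14 (A→C), position 15 (C→G), position 17 (G→A), position 18 (A→G), position 20 (C→A), position 22 (G→A), position 25 (A→G).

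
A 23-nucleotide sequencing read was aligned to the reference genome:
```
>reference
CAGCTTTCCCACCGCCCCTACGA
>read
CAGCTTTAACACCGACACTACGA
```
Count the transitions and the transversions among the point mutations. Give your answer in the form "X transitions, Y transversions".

0 transitions, 4 transversions

Mismatches (1-based):
site 8: C→A (pyrimidine→purine, transversion)
site 9: C→A (pyrimidine→purine, transversion)
site 15: C→A (pyrimidine→purine, transversion)
site 17: C→A (pyrimidine→purine, transversion)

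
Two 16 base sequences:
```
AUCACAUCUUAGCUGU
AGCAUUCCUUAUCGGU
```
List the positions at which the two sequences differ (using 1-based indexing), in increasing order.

2, 5, 6, 7, 12, 14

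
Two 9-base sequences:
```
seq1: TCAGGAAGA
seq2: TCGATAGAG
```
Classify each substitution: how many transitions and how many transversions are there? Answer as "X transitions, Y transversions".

Mismatches (1-based):
position 3: A→G (purine→purine, transition)
position 4: G→A (purine→purine, transition)
position 5: G→T (purine→pyrimidine, transversion)
position 7: A→G (purine→purine, transition)
position 8: G→A (purine→purine, transition)
position 9: A→G (purine→purine, transition)

5 transitions, 1 transversion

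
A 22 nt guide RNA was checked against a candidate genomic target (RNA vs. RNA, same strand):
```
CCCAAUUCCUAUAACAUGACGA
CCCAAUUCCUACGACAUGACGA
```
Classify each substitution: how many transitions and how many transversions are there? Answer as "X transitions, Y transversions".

2 transitions, 0 transversions

Mismatches (1-based):
site 12: U→C (pyrimidine→pyrimidine, transition)
site 13: A→G (purine→purine, transition)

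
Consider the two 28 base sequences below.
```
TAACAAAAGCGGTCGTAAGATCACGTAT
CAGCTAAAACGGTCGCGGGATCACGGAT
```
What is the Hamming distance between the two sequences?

8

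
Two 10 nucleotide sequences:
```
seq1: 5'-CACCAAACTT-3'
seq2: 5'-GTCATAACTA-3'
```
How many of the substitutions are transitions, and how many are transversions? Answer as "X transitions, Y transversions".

Mismatches (1-based):
position 1: C→G (pyrimidine→purine, transversion)
position 2: A→T (purine→pyrimidine, transversion)
position 4: C→A (pyrimidine→purine, transversion)
position 5: A→T (purine→pyrimidine, transversion)
position 10: T→A (pyrimidine→purine, transversion)

0 transitions, 5 transversions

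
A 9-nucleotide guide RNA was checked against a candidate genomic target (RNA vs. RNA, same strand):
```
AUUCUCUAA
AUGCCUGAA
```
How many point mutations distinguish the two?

4

Mismatches (1-based): site 3: U→G; site 5: U→C; site 6: C→U; site 7: U→G.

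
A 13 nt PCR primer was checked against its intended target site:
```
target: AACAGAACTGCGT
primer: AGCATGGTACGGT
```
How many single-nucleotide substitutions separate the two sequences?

8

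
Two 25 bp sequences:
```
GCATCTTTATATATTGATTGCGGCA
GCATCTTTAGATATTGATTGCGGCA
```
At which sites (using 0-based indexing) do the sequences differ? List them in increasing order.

Differences at site 9 (T→G).

9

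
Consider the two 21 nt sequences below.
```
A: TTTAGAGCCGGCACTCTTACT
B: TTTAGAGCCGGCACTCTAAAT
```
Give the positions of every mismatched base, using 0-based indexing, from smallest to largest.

Differences at position 17 (T→A), position 19 (C→A).

17, 19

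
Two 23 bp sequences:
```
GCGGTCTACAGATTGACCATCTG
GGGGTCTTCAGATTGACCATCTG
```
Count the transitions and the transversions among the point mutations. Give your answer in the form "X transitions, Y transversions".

Mismatches (1-based):
base 2: C→G (pyrimidine→purine, transversion)
base 8: A→T (purine→pyrimidine, transversion)

0 transitions, 2 transversions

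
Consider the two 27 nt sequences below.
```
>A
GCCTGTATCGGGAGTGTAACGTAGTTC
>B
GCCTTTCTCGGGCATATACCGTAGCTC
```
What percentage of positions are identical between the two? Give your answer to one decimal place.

74.1%

7 positions differ (5, 7, 13, 14, 16, 19, 25), so 20 of 27 match: 20/27 = 74.07%.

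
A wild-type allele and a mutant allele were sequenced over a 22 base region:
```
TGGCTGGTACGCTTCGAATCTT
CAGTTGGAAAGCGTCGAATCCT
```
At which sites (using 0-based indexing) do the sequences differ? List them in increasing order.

Scanning 0-based: 0: T/C; 1: G/A; 3: C/T; 7: T/A; 9: C/A; 12: T/G; 20: T/C.

0, 1, 3, 7, 9, 12, 20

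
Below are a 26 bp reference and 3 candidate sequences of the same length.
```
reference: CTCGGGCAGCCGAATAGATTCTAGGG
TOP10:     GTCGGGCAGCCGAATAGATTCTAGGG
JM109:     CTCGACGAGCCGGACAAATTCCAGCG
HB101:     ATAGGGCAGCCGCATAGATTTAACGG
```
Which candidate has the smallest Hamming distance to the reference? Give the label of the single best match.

TOP10 differs at 1 base; JM109 differs at 8 bases; HB101 differs at 6 bases. The closest is TOP10.

TOP10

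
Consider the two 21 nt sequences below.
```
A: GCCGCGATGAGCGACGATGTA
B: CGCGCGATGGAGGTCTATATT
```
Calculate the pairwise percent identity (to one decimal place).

57.1%

Mismatches at positions 1, 2, 10, 11, 12, 14, 16, 19, 21 (1-based): 9 of 21.
Identical positions: 12/21 = 57.14% → 57.1%.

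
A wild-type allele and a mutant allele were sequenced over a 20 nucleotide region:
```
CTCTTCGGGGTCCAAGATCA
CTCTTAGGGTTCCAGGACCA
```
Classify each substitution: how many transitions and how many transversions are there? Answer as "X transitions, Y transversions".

2 transitions, 2 transversions

Mismatches (1-based):
base 6: C→A (pyrimidine→purine, transversion)
base 10: G→T (purine→pyrimidine, transversion)
base 15: A→G (purine→purine, transition)
base 18: T→C (pyrimidine→pyrimidine, transition)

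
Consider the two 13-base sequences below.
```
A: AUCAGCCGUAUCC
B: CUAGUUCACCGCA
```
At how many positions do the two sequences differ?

10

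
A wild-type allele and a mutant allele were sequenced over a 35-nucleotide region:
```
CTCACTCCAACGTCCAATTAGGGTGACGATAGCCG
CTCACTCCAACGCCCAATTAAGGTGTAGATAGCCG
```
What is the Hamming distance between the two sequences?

4

Comparing position by position, 4 sites differ: 13 (T/C), 21 (G/A), 26 (A/T), 27 (C/A).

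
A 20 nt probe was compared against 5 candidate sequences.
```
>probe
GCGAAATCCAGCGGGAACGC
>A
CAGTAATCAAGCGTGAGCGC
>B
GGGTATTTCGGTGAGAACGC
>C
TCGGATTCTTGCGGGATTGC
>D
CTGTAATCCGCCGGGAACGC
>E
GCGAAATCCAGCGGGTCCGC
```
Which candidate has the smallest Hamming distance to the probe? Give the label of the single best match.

A differs at 6 sites; B differs at 7 sites; C differs at 7 sites; D differs at 5 sites; E differs at 2 sites. The closest is E.

E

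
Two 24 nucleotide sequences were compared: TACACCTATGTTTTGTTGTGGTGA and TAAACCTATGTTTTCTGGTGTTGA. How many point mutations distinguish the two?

Mismatches (1-based): site 3: C→A; site 15: G→C; site 17: T→G; site 21: G→T.

4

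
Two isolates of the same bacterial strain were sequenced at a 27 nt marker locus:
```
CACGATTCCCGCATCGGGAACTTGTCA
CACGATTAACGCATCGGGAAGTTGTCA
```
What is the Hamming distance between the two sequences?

Comparing position by position, 3 sites differ: 8 (C/A), 9 (C/A), 21 (C/G).

3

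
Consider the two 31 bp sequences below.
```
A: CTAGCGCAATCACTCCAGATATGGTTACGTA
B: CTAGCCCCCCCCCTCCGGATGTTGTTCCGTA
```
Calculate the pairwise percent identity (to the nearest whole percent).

71%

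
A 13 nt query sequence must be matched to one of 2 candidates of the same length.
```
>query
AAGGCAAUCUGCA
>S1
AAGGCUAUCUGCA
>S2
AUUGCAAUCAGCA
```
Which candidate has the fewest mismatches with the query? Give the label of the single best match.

S1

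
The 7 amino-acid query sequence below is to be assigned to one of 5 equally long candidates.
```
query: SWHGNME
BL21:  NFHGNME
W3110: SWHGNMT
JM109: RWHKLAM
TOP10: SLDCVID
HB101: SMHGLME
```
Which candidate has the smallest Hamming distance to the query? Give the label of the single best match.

W3110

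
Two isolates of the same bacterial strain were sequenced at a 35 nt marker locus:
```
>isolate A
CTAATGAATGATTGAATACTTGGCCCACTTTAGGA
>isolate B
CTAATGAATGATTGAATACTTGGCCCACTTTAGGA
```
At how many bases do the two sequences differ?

0

No positions differ; the sequences are identical.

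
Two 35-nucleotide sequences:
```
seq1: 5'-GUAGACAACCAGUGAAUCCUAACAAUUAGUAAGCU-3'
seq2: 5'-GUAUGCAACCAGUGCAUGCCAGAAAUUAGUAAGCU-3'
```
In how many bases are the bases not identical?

7

Mismatches (1-based): base 4: G→U; base 5: A→G; base 15: A→C; base 18: C→G; base 20: U→C; base 22: A→G; base 23: C→A.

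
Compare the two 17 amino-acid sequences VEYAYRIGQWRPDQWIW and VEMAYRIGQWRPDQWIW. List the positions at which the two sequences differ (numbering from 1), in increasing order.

3

Scanning 1-based: 3: Y/M.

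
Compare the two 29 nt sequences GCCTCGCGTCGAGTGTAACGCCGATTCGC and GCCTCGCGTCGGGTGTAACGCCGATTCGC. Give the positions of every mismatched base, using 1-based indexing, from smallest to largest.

12

Scanning 1-based: 12: A/G.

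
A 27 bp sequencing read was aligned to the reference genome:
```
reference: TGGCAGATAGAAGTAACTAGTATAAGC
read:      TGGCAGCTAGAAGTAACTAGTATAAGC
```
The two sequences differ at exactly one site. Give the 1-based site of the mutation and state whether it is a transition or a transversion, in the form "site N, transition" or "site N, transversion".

Site 7 changes A→C. A is a purine and C is a pyrimidine, so this is a transversion.

site 7, transversion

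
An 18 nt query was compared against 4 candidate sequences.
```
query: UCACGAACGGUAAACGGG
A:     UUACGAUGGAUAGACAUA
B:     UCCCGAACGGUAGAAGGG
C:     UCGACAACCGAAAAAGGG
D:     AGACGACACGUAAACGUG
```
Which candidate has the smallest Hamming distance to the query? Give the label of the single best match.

A differs at 8 bases; B differs at 3 bases; C differs at 6 bases; D differs at 6 bases. The closest is B.

B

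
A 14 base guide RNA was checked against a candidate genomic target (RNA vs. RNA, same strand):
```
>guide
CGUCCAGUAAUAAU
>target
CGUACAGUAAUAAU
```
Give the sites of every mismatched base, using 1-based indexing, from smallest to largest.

4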